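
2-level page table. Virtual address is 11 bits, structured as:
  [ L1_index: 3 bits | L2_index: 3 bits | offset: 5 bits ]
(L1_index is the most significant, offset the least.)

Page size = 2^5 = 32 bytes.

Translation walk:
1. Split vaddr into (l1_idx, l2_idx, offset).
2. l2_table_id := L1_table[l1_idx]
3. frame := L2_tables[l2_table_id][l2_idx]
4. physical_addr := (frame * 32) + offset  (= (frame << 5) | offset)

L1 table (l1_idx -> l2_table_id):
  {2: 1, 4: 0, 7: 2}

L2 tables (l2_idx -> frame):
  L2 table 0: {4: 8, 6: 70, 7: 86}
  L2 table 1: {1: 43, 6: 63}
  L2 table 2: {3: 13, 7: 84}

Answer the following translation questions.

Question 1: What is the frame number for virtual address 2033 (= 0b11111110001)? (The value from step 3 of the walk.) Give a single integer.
Answer: 84

Derivation:
vaddr = 2033: l1_idx=7, l2_idx=7
L1[7] = 2; L2[2][7] = 84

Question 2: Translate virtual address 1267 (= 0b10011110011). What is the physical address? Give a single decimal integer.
vaddr = 1267 = 0b10011110011
Split: l1_idx=4, l2_idx=7, offset=19
L1[4] = 0
L2[0][7] = 86
paddr = 86 * 32 + 19 = 2771

Answer: 2771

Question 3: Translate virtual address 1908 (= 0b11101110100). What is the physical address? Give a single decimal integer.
Answer: 436

Derivation:
vaddr = 1908 = 0b11101110100
Split: l1_idx=7, l2_idx=3, offset=20
L1[7] = 2
L2[2][3] = 13
paddr = 13 * 32 + 20 = 436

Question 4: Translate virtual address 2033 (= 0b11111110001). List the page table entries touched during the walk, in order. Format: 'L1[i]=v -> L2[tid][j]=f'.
Answer: L1[7]=2 -> L2[2][7]=84

Derivation:
vaddr = 2033 = 0b11111110001
Split: l1_idx=7, l2_idx=7, offset=17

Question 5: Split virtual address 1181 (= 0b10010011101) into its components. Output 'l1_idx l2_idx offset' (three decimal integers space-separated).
Answer: 4 4 29

Derivation:
vaddr = 1181 = 0b10010011101
  top 3 bits -> l1_idx = 4
  next 3 bits -> l2_idx = 4
  bottom 5 bits -> offset = 29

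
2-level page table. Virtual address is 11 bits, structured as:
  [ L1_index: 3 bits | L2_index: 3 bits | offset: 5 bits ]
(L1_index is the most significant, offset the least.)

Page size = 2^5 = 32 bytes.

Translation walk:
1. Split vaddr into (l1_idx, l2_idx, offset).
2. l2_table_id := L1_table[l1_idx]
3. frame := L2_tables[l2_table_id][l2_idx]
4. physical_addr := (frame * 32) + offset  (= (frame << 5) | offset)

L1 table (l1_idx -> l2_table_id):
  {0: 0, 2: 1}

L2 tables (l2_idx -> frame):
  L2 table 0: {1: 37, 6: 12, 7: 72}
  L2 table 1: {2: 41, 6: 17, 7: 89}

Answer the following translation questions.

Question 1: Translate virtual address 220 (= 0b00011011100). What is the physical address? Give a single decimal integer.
vaddr = 220 = 0b00011011100
Split: l1_idx=0, l2_idx=6, offset=28
L1[0] = 0
L2[0][6] = 12
paddr = 12 * 32 + 28 = 412

Answer: 412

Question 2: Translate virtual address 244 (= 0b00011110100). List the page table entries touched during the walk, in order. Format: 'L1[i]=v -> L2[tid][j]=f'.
vaddr = 244 = 0b00011110100
Split: l1_idx=0, l2_idx=7, offset=20

Answer: L1[0]=0 -> L2[0][7]=72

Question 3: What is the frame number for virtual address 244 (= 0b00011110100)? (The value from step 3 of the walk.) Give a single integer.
vaddr = 244: l1_idx=0, l2_idx=7
L1[0] = 0; L2[0][7] = 72

Answer: 72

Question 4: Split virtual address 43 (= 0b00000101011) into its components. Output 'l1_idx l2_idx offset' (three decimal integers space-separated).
Answer: 0 1 11

Derivation:
vaddr = 43 = 0b00000101011
  top 3 bits -> l1_idx = 0
  next 3 bits -> l2_idx = 1
  bottom 5 bits -> offset = 11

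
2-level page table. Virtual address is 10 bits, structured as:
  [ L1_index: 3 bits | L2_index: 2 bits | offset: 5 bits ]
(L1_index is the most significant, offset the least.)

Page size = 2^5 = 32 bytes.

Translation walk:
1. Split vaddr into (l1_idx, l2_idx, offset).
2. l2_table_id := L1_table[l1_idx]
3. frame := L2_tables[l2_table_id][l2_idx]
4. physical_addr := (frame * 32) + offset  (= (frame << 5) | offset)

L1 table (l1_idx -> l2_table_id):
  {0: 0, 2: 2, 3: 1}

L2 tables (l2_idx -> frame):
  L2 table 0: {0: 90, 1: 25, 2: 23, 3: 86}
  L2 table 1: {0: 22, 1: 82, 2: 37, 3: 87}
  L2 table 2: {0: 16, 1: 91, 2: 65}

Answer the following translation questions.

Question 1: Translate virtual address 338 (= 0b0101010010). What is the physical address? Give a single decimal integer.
Answer: 2098

Derivation:
vaddr = 338 = 0b0101010010
Split: l1_idx=2, l2_idx=2, offset=18
L1[2] = 2
L2[2][2] = 65
paddr = 65 * 32 + 18 = 2098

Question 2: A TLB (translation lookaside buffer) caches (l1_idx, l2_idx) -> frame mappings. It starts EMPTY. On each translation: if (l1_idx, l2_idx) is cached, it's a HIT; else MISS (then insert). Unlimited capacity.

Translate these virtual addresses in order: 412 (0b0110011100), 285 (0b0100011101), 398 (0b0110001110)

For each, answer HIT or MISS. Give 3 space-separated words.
vaddr=412: (3,0) not in TLB -> MISS, insert
vaddr=285: (2,0) not in TLB -> MISS, insert
vaddr=398: (3,0) in TLB -> HIT

Answer: MISS MISS HIT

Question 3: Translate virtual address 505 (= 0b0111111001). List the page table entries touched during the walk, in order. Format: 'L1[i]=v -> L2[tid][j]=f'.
Answer: L1[3]=1 -> L2[1][3]=87

Derivation:
vaddr = 505 = 0b0111111001
Split: l1_idx=3, l2_idx=3, offset=25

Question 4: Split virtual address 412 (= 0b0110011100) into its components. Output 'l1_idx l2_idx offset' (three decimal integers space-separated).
vaddr = 412 = 0b0110011100
  top 3 bits -> l1_idx = 3
  next 2 bits -> l2_idx = 0
  bottom 5 bits -> offset = 28

Answer: 3 0 28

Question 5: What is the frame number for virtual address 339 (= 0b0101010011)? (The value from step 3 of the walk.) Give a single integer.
vaddr = 339: l1_idx=2, l2_idx=2
L1[2] = 2; L2[2][2] = 65

Answer: 65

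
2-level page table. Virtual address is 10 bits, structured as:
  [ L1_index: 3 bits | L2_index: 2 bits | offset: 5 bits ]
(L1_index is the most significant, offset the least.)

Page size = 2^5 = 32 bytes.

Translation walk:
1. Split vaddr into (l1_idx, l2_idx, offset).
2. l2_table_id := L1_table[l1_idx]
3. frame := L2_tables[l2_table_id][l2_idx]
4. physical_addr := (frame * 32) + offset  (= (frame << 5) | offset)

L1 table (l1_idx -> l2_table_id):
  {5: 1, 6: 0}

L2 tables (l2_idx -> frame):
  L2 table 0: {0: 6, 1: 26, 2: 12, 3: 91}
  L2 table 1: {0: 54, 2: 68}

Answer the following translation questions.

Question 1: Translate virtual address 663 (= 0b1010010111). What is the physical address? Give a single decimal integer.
Answer: 1751

Derivation:
vaddr = 663 = 0b1010010111
Split: l1_idx=5, l2_idx=0, offset=23
L1[5] = 1
L2[1][0] = 54
paddr = 54 * 32 + 23 = 1751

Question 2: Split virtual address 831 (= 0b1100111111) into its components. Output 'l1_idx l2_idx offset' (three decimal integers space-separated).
vaddr = 831 = 0b1100111111
  top 3 bits -> l1_idx = 6
  next 2 bits -> l2_idx = 1
  bottom 5 bits -> offset = 31

Answer: 6 1 31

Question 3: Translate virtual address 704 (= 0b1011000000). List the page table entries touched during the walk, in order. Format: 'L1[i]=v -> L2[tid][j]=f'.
vaddr = 704 = 0b1011000000
Split: l1_idx=5, l2_idx=2, offset=0

Answer: L1[5]=1 -> L2[1][2]=68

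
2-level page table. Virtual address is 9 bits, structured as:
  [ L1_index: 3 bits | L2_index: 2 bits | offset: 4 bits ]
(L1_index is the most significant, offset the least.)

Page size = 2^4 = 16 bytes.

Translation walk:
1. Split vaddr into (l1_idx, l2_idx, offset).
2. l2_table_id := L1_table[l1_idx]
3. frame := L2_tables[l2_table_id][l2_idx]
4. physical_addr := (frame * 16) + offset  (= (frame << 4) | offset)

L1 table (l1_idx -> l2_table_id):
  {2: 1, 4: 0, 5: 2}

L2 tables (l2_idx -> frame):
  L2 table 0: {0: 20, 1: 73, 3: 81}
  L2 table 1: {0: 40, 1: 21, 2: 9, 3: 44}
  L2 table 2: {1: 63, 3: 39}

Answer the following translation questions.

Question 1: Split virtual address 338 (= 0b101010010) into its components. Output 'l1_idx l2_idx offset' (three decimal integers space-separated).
vaddr = 338 = 0b101010010
  top 3 bits -> l1_idx = 5
  next 2 bits -> l2_idx = 1
  bottom 4 bits -> offset = 2

Answer: 5 1 2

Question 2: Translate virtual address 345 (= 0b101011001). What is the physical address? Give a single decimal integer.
Answer: 1017

Derivation:
vaddr = 345 = 0b101011001
Split: l1_idx=5, l2_idx=1, offset=9
L1[5] = 2
L2[2][1] = 63
paddr = 63 * 16 + 9 = 1017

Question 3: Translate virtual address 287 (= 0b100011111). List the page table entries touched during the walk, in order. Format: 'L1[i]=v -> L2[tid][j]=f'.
vaddr = 287 = 0b100011111
Split: l1_idx=4, l2_idx=1, offset=15

Answer: L1[4]=0 -> L2[0][1]=73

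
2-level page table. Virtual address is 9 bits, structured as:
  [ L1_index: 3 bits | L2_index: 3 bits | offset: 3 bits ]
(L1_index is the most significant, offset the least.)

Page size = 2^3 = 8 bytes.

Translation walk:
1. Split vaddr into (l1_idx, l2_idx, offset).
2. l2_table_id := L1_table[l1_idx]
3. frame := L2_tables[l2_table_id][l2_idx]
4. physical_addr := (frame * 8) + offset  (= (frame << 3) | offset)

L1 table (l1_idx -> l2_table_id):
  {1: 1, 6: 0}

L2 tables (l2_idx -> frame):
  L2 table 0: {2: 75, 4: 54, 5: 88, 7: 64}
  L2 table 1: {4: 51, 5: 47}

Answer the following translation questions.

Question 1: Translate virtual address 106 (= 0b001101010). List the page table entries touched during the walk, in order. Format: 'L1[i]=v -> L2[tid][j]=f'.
Answer: L1[1]=1 -> L2[1][5]=47

Derivation:
vaddr = 106 = 0b001101010
Split: l1_idx=1, l2_idx=5, offset=2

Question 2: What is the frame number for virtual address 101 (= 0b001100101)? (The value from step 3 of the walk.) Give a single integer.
vaddr = 101: l1_idx=1, l2_idx=4
L1[1] = 1; L2[1][4] = 51

Answer: 51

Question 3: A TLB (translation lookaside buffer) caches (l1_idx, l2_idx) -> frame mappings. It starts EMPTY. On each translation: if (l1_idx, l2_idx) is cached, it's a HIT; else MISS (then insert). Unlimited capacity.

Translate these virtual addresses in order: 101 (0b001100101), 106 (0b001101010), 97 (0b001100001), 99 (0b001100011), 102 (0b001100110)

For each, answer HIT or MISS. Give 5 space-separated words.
vaddr=101: (1,4) not in TLB -> MISS, insert
vaddr=106: (1,5) not in TLB -> MISS, insert
vaddr=97: (1,4) in TLB -> HIT
vaddr=99: (1,4) in TLB -> HIT
vaddr=102: (1,4) in TLB -> HIT

Answer: MISS MISS HIT HIT HIT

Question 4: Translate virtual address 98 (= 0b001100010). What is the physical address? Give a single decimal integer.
Answer: 410

Derivation:
vaddr = 98 = 0b001100010
Split: l1_idx=1, l2_idx=4, offset=2
L1[1] = 1
L2[1][4] = 51
paddr = 51 * 8 + 2 = 410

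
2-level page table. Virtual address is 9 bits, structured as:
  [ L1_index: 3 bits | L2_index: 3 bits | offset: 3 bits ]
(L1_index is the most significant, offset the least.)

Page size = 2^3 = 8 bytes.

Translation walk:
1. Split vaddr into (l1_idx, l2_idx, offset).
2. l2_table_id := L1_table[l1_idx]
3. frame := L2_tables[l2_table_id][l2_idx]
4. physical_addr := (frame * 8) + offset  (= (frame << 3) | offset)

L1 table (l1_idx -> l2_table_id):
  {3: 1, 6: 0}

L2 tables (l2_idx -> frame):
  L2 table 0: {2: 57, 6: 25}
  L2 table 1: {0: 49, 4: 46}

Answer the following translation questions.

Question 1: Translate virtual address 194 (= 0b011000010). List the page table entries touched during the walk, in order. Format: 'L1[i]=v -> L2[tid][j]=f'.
vaddr = 194 = 0b011000010
Split: l1_idx=3, l2_idx=0, offset=2

Answer: L1[3]=1 -> L2[1][0]=49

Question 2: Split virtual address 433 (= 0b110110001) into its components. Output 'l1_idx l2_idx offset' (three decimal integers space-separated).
vaddr = 433 = 0b110110001
  top 3 bits -> l1_idx = 6
  next 3 bits -> l2_idx = 6
  bottom 3 bits -> offset = 1

Answer: 6 6 1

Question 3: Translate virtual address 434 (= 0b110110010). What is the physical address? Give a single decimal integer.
Answer: 202

Derivation:
vaddr = 434 = 0b110110010
Split: l1_idx=6, l2_idx=6, offset=2
L1[6] = 0
L2[0][6] = 25
paddr = 25 * 8 + 2 = 202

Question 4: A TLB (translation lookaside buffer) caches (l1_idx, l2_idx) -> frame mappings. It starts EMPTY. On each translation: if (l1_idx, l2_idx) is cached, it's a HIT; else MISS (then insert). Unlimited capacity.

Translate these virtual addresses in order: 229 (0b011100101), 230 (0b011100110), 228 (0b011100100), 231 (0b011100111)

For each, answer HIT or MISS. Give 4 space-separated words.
vaddr=229: (3,4) not in TLB -> MISS, insert
vaddr=230: (3,4) in TLB -> HIT
vaddr=228: (3,4) in TLB -> HIT
vaddr=231: (3,4) in TLB -> HIT

Answer: MISS HIT HIT HIT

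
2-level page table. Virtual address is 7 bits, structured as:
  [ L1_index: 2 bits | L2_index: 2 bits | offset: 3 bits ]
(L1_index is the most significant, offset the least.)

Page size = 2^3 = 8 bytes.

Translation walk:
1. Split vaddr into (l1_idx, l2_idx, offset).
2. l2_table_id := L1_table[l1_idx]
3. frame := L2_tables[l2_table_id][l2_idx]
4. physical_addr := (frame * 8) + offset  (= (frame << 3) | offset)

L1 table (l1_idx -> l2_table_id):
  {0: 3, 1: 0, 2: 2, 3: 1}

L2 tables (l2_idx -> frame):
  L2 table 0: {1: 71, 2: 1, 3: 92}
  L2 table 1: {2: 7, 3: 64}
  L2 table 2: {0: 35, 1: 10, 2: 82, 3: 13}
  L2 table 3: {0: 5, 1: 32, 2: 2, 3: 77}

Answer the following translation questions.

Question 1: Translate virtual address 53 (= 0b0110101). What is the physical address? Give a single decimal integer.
Answer: 13

Derivation:
vaddr = 53 = 0b0110101
Split: l1_idx=1, l2_idx=2, offset=5
L1[1] = 0
L2[0][2] = 1
paddr = 1 * 8 + 5 = 13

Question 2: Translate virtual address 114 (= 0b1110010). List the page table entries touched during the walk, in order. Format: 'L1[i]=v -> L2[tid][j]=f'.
vaddr = 114 = 0b1110010
Split: l1_idx=3, l2_idx=2, offset=2

Answer: L1[3]=1 -> L2[1][2]=7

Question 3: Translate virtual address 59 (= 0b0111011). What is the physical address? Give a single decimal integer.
vaddr = 59 = 0b0111011
Split: l1_idx=1, l2_idx=3, offset=3
L1[1] = 0
L2[0][3] = 92
paddr = 92 * 8 + 3 = 739

Answer: 739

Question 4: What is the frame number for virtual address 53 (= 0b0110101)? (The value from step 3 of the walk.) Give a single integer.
vaddr = 53: l1_idx=1, l2_idx=2
L1[1] = 0; L2[0][2] = 1

Answer: 1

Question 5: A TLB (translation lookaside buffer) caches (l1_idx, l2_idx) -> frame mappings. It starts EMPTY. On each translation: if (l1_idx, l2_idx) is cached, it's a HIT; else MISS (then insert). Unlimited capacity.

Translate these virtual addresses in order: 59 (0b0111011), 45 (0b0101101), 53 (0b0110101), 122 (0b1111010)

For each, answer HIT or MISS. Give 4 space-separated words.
Answer: MISS MISS MISS MISS

Derivation:
vaddr=59: (1,3) not in TLB -> MISS, insert
vaddr=45: (1,1) not in TLB -> MISS, insert
vaddr=53: (1,2) not in TLB -> MISS, insert
vaddr=122: (3,3) not in TLB -> MISS, insert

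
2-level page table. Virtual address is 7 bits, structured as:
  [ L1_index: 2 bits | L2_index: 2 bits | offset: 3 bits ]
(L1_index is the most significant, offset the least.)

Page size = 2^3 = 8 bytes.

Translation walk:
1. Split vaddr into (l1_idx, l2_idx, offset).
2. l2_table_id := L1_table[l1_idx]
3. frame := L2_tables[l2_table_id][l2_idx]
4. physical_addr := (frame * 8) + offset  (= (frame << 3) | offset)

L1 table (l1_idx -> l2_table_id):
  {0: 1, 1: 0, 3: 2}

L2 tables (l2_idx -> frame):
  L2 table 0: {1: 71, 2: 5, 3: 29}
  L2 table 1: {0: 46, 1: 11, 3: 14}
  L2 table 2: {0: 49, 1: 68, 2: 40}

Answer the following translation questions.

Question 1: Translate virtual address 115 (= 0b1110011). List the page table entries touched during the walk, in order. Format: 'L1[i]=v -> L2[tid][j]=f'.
vaddr = 115 = 0b1110011
Split: l1_idx=3, l2_idx=2, offset=3

Answer: L1[3]=2 -> L2[2][2]=40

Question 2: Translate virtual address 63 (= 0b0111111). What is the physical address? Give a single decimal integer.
vaddr = 63 = 0b0111111
Split: l1_idx=1, l2_idx=3, offset=7
L1[1] = 0
L2[0][3] = 29
paddr = 29 * 8 + 7 = 239

Answer: 239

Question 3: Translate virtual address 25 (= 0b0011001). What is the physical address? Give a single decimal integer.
Answer: 113

Derivation:
vaddr = 25 = 0b0011001
Split: l1_idx=0, l2_idx=3, offset=1
L1[0] = 1
L2[1][3] = 14
paddr = 14 * 8 + 1 = 113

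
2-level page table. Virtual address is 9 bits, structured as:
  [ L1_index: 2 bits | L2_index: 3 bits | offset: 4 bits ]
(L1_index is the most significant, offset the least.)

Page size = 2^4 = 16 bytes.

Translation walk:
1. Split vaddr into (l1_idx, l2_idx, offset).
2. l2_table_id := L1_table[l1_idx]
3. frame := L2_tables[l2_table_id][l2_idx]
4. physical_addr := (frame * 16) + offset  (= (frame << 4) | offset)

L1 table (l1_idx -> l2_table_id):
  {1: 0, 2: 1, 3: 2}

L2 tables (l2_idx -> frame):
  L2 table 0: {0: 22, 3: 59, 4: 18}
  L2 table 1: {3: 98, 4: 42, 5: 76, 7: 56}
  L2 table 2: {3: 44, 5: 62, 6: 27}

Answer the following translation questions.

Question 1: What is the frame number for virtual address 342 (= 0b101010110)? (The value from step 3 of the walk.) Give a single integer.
Answer: 76

Derivation:
vaddr = 342: l1_idx=2, l2_idx=5
L1[2] = 1; L2[1][5] = 76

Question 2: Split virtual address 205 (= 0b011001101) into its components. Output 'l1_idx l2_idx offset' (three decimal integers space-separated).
vaddr = 205 = 0b011001101
  top 2 bits -> l1_idx = 1
  next 3 bits -> l2_idx = 4
  bottom 4 bits -> offset = 13

Answer: 1 4 13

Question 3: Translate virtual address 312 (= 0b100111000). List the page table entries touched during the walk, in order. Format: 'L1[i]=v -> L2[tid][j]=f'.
Answer: L1[2]=1 -> L2[1][3]=98

Derivation:
vaddr = 312 = 0b100111000
Split: l1_idx=2, l2_idx=3, offset=8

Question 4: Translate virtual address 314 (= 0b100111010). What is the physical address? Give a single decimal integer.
vaddr = 314 = 0b100111010
Split: l1_idx=2, l2_idx=3, offset=10
L1[2] = 1
L2[1][3] = 98
paddr = 98 * 16 + 10 = 1578

Answer: 1578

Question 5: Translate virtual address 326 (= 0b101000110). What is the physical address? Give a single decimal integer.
Answer: 678

Derivation:
vaddr = 326 = 0b101000110
Split: l1_idx=2, l2_idx=4, offset=6
L1[2] = 1
L2[1][4] = 42
paddr = 42 * 16 + 6 = 678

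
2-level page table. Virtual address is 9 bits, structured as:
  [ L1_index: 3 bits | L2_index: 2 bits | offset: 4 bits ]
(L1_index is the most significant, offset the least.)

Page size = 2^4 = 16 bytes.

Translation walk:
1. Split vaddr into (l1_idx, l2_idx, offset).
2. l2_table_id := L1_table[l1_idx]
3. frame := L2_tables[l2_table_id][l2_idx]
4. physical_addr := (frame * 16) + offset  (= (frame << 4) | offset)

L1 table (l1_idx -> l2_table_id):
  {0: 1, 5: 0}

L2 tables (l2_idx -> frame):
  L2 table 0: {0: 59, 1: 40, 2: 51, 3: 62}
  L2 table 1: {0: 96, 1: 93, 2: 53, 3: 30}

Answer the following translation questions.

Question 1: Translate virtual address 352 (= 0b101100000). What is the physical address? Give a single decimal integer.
vaddr = 352 = 0b101100000
Split: l1_idx=5, l2_idx=2, offset=0
L1[5] = 0
L2[0][2] = 51
paddr = 51 * 16 + 0 = 816

Answer: 816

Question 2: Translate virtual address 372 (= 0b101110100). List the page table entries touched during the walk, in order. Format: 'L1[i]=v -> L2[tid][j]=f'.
Answer: L1[5]=0 -> L2[0][3]=62

Derivation:
vaddr = 372 = 0b101110100
Split: l1_idx=5, l2_idx=3, offset=4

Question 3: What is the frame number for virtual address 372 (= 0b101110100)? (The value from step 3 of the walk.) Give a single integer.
Answer: 62

Derivation:
vaddr = 372: l1_idx=5, l2_idx=3
L1[5] = 0; L2[0][3] = 62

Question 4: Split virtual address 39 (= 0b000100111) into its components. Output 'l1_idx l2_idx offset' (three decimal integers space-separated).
Answer: 0 2 7

Derivation:
vaddr = 39 = 0b000100111
  top 3 bits -> l1_idx = 0
  next 2 bits -> l2_idx = 2
  bottom 4 bits -> offset = 7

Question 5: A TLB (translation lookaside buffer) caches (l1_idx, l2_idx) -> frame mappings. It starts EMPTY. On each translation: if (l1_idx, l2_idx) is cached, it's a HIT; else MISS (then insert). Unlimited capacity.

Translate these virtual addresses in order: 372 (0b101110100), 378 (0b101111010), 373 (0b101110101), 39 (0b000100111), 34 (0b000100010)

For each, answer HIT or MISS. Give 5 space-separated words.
vaddr=372: (5,3) not in TLB -> MISS, insert
vaddr=378: (5,3) in TLB -> HIT
vaddr=373: (5,3) in TLB -> HIT
vaddr=39: (0,2) not in TLB -> MISS, insert
vaddr=34: (0,2) in TLB -> HIT

Answer: MISS HIT HIT MISS HIT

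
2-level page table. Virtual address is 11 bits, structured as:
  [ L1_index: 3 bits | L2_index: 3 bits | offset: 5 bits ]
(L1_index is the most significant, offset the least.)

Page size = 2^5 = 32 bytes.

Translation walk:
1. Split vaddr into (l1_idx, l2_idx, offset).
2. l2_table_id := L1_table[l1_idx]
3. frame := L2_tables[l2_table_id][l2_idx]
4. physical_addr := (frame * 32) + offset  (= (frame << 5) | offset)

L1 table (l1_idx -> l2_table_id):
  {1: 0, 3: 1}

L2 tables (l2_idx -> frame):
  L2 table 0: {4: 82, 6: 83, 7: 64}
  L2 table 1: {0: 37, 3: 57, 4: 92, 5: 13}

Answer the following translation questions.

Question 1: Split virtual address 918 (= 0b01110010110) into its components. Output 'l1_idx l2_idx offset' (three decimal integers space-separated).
vaddr = 918 = 0b01110010110
  top 3 bits -> l1_idx = 3
  next 3 bits -> l2_idx = 4
  bottom 5 bits -> offset = 22

Answer: 3 4 22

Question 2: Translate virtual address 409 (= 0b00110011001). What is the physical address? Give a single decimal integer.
Answer: 2649

Derivation:
vaddr = 409 = 0b00110011001
Split: l1_idx=1, l2_idx=4, offset=25
L1[1] = 0
L2[0][4] = 82
paddr = 82 * 32 + 25 = 2649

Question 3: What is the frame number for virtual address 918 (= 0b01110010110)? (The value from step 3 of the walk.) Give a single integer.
vaddr = 918: l1_idx=3, l2_idx=4
L1[3] = 1; L2[1][4] = 92

Answer: 92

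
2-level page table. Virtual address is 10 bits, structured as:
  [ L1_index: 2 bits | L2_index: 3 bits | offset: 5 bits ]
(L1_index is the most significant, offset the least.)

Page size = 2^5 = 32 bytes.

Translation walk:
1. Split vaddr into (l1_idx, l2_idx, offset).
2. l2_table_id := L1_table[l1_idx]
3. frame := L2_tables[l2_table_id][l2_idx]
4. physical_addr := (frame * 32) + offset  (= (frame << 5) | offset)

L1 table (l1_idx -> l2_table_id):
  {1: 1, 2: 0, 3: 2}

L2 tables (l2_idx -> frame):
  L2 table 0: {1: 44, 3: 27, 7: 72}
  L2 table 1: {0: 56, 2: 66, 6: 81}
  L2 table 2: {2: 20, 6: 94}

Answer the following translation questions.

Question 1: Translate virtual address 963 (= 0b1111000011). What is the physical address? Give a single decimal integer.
Answer: 3011

Derivation:
vaddr = 963 = 0b1111000011
Split: l1_idx=3, l2_idx=6, offset=3
L1[3] = 2
L2[2][6] = 94
paddr = 94 * 32 + 3 = 3011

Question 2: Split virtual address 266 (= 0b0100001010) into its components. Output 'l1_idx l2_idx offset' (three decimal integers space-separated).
vaddr = 266 = 0b0100001010
  top 2 bits -> l1_idx = 1
  next 3 bits -> l2_idx = 0
  bottom 5 bits -> offset = 10

Answer: 1 0 10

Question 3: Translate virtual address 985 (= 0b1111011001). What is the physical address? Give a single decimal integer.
vaddr = 985 = 0b1111011001
Split: l1_idx=3, l2_idx=6, offset=25
L1[3] = 2
L2[2][6] = 94
paddr = 94 * 32 + 25 = 3033

Answer: 3033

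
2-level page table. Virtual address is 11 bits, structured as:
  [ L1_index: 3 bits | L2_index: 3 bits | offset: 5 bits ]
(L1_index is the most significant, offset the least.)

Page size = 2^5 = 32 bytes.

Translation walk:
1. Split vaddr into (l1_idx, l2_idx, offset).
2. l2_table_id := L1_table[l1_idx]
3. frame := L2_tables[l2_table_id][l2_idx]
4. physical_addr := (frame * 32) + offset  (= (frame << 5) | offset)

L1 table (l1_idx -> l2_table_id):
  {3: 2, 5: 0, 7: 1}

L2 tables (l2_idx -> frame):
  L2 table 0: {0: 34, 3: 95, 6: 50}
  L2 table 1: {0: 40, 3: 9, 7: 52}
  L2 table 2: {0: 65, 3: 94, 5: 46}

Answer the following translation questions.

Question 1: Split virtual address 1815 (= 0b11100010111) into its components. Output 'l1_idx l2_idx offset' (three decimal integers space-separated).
Answer: 7 0 23

Derivation:
vaddr = 1815 = 0b11100010111
  top 3 bits -> l1_idx = 7
  next 3 bits -> l2_idx = 0
  bottom 5 bits -> offset = 23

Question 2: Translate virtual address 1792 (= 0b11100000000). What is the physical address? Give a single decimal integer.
Answer: 1280

Derivation:
vaddr = 1792 = 0b11100000000
Split: l1_idx=7, l2_idx=0, offset=0
L1[7] = 1
L2[1][0] = 40
paddr = 40 * 32 + 0 = 1280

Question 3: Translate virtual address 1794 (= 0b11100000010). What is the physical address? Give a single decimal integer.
vaddr = 1794 = 0b11100000010
Split: l1_idx=7, l2_idx=0, offset=2
L1[7] = 1
L2[1][0] = 40
paddr = 40 * 32 + 2 = 1282

Answer: 1282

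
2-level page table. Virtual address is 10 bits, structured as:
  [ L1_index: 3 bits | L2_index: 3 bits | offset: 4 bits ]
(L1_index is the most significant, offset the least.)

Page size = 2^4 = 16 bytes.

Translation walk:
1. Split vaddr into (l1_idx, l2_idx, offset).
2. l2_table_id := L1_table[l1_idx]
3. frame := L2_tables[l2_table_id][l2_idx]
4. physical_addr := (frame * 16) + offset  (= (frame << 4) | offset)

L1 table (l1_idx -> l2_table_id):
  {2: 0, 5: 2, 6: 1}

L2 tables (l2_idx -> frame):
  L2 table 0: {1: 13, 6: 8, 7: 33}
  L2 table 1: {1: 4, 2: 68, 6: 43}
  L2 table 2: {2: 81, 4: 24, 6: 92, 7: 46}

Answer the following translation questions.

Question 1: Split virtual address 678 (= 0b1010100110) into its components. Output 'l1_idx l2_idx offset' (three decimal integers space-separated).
vaddr = 678 = 0b1010100110
  top 3 bits -> l1_idx = 5
  next 3 bits -> l2_idx = 2
  bottom 4 bits -> offset = 6

Answer: 5 2 6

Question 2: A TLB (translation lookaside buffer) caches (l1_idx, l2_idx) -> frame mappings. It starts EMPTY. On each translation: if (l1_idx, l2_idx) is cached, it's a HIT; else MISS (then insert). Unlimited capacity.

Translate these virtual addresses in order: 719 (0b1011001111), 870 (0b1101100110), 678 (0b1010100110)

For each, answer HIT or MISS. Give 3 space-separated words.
vaddr=719: (5,4) not in TLB -> MISS, insert
vaddr=870: (6,6) not in TLB -> MISS, insert
vaddr=678: (5,2) not in TLB -> MISS, insert

Answer: MISS MISS MISS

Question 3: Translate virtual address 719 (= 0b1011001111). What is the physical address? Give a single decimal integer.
Answer: 399

Derivation:
vaddr = 719 = 0b1011001111
Split: l1_idx=5, l2_idx=4, offset=15
L1[5] = 2
L2[2][4] = 24
paddr = 24 * 16 + 15 = 399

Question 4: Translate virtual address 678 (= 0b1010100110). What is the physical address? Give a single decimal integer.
vaddr = 678 = 0b1010100110
Split: l1_idx=5, l2_idx=2, offset=6
L1[5] = 2
L2[2][2] = 81
paddr = 81 * 16 + 6 = 1302

Answer: 1302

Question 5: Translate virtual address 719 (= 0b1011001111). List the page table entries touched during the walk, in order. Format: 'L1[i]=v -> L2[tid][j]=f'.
vaddr = 719 = 0b1011001111
Split: l1_idx=5, l2_idx=4, offset=15

Answer: L1[5]=2 -> L2[2][4]=24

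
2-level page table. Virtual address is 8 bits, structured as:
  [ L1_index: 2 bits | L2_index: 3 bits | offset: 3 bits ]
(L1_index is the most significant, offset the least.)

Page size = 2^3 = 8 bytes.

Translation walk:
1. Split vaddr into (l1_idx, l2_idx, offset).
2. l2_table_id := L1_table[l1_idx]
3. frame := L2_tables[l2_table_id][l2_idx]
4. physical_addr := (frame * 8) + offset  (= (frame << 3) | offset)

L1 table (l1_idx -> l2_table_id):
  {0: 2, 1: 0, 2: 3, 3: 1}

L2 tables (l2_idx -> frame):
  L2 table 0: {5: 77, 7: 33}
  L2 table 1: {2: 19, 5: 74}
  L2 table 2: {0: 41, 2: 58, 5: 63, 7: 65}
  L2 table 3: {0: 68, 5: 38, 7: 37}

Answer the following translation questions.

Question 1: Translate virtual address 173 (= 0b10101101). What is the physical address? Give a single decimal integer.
vaddr = 173 = 0b10101101
Split: l1_idx=2, l2_idx=5, offset=5
L1[2] = 3
L2[3][5] = 38
paddr = 38 * 8 + 5 = 309

Answer: 309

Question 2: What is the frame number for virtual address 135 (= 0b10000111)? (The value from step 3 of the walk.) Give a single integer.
vaddr = 135: l1_idx=2, l2_idx=0
L1[2] = 3; L2[3][0] = 68

Answer: 68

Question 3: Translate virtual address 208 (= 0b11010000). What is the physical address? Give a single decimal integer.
vaddr = 208 = 0b11010000
Split: l1_idx=3, l2_idx=2, offset=0
L1[3] = 1
L2[1][2] = 19
paddr = 19 * 8 + 0 = 152

Answer: 152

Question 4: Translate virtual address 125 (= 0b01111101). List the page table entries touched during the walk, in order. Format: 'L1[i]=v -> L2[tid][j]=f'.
vaddr = 125 = 0b01111101
Split: l1_idx=1, l2_idx=7, offset=5

Answer: L1[1]=0 -> L2[0][7]=33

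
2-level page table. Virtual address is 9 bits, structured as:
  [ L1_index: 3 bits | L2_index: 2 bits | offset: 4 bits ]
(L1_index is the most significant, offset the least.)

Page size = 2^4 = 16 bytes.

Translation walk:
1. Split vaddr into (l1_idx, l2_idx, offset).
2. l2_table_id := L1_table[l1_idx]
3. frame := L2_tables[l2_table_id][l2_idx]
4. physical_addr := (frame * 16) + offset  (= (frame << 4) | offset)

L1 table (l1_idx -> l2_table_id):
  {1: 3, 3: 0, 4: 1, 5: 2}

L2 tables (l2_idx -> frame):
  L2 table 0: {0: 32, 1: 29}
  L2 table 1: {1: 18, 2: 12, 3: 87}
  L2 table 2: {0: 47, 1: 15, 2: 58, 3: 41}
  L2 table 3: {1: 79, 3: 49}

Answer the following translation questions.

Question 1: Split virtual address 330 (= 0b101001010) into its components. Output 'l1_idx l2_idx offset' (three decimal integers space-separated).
vaddr = 330 = 0b101001010
  top 3 bits -> l1_idx = 5
  next 2 bits -> l2_idx = 0
  bottom 4 bits -> offset = 10

Answer: 5 0 10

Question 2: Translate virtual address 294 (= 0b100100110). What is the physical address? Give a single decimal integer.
vaddr = 294 = 0b100100110
Split: l1_idx=4, l2_idx=2, offset=6
L1[4] = 1
L2[1][2] = 12
paddr = 12 * 16 + 6 = 198

Answer: 198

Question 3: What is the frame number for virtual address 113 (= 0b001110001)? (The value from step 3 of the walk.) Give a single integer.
vaddr = 113: l1_idx=1, l2_idx=3
L1[1] = 3; L2[3][3] = 49

Answer: 49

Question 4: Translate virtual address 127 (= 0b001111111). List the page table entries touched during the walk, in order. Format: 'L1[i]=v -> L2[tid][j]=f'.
vaddr = 127 = 0b001111111
Split: l1_idx=1, l2_idx=3, offset=15

Answer: L1[1]=3 -> L2[3][3]=49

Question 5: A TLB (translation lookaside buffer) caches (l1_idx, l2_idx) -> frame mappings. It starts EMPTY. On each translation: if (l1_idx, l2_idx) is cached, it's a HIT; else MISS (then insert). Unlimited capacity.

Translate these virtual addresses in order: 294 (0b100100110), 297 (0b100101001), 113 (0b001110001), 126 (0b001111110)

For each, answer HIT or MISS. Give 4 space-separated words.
Answer: MISS HIT MISS HIT

Derivation:
vaddr=294: (4,2) not in TLB -> MISS, insert
vaddr=297: (4,2) in TLB -> HIT
vaddr=113: (1,3) not in TLB -> MISS, insert
vaddr=126: (1,3) in TLB -> HIT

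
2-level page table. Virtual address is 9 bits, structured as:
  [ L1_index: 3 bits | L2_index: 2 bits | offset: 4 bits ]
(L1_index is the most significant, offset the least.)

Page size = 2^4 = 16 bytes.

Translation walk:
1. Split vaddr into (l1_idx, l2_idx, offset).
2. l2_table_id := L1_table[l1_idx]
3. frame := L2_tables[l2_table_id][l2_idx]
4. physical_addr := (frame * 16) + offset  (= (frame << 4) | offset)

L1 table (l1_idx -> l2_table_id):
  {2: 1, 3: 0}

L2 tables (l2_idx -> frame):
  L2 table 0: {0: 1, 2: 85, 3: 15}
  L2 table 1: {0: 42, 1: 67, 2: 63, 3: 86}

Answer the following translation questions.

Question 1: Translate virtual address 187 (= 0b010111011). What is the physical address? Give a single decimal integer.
Answer: 1387

Derivation:
vaddr = 187 = 0b010111011
Split: l1_idx=2, l2_idx=3, offset=11
L1[2] = 1
L2[1][3] = 86
paddr = 86 * 16 + 11 = 1387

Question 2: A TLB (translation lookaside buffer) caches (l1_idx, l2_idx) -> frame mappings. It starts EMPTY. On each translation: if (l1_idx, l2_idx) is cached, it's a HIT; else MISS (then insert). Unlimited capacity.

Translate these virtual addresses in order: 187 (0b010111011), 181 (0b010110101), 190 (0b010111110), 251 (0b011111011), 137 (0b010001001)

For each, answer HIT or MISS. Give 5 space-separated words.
Answer: MISS HIT HIT MISS MISS

Derivation:
vaddr=187: (2,3) not in TLB -> MISS, insert
vaddr=181: (2,3) in TLB -> HIT
vaddr=190: (2,3) in TLB -> HIT
vaddr=251: (3,3) not in TLB -> MISS, insert
vaddr=137: (2,0) not in TLB -> MISS, insert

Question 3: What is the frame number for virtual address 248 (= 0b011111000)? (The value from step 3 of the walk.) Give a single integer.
Answer: 15

Derivation:
vaddr = 248: l1_idx=3, l2_idx=3
L1[3] = 0; L2[0][3] = 15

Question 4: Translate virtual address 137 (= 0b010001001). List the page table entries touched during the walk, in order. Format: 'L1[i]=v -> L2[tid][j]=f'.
vaddr = 137 = 0b010001001
Split: l1_idx=2, l2_idx=0, offset=9

Answer: L1[2]=1 -> L2[1][0]=42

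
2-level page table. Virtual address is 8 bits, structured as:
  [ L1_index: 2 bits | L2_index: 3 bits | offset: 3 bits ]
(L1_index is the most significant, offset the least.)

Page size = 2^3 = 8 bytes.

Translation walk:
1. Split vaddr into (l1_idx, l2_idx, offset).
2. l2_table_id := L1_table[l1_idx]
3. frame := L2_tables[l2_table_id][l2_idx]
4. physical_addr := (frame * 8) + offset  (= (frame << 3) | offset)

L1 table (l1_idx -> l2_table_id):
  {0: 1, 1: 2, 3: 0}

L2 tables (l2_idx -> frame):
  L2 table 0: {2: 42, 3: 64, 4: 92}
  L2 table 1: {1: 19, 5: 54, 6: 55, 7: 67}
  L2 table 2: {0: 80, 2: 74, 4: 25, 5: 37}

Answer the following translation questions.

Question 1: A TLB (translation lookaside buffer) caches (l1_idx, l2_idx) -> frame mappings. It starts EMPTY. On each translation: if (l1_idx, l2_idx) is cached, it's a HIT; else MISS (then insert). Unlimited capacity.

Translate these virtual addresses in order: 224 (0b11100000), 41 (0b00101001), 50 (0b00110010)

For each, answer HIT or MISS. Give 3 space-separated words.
vaddr=224: (3,4) not in TLB -> MISS, insert
vaddr=41: (0,5) not in TLB -> MISS, insert
vaddr=50: (0,6) not in TLB -> MISS, insert

Answer: MISS MISS MISS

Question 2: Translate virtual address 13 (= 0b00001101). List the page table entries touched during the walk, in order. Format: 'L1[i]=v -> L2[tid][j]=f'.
vaddr = 13 = 0b00001101
Split: l1_idx=0, l2_idx=1, offset=5

Answer: L1[0]=1 -> L2[1][1]=19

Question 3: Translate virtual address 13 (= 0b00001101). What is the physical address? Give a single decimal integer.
Answer: 157

Derivation:
vaddr = 13 = 0b00001101
Split: l1_idx=0, l2_idx=1, offset=5
L1[0] = 1
L2[1][1] = 19
paddr = 19 * 8 + 5 = 157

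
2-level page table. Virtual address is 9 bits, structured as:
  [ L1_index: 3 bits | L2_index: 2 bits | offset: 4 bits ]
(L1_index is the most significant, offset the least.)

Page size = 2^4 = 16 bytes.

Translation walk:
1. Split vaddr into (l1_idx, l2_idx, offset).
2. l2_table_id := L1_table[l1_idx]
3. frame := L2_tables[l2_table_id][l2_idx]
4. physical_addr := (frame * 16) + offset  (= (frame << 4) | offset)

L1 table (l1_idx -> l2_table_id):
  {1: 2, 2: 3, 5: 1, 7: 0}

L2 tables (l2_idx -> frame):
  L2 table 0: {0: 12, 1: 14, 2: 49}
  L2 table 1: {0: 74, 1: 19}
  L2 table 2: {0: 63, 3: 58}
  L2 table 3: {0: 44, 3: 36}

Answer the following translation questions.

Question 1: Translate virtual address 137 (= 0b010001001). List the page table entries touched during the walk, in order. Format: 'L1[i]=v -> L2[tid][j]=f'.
Answer: L1[2]=3 -> L2[3][0]=44

Derivation:
vaddr = 137 = 0b010001001
Split: l1_idx=2, l2_idx=0, offset=9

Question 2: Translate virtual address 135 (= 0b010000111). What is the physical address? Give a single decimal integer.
Answer: 711

Derivation:
vaddr = 135 = 0b010000111
Split: l1_idx=2, l2_idx=0, offset=7
L1[2] = 3
L2[3][0] = 44
paddr = 44 * 16 + 7 = 711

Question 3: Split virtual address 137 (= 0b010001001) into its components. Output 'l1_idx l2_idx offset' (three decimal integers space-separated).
Answer: 2 0 9

Derivation:
vaddr = 137 = 0b010001001
  top 3 bits -> l1_idx = 2
  next 2 bits -> l2_idx = 0
  bottom 4 bits -> offset = 9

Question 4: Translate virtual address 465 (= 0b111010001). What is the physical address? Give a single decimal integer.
Answer: 225

Derivation:
vaddr = 465 = 0b111010001
Split: l1_idx=7, l2_idx=1, offset=1
L1[7] = 0
L2[0][1] = 14
paddr = 14 * 16 + 1 = 225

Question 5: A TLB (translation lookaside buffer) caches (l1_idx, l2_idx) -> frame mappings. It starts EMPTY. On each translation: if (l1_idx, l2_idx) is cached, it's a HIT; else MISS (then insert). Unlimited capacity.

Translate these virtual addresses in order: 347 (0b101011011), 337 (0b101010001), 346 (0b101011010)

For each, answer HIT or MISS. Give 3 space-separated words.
Answer: MISS HIT HIT

Derivation:
vaddr=347: (5,1) not in TLB -> MISS, insert
vaddr=337: (5,1) in TLB -> HIT
vaddr=346: (5,1) in TLB -> HIT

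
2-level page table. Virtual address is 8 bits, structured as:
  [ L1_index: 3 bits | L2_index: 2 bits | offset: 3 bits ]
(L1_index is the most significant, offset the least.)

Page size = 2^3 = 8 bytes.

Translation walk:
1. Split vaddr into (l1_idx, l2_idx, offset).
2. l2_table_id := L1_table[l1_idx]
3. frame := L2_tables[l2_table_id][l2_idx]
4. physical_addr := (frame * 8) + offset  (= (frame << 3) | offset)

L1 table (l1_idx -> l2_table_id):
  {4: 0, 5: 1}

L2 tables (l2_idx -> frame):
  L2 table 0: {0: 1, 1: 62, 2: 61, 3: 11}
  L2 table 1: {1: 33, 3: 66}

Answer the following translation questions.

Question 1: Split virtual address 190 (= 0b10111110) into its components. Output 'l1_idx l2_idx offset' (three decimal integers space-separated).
vaddr = 190 = 0b10111110
  top 3 bits -> l1_idx = 5
  next 2 bits -> l2_idx = 3
  bottom 3 bits -> offset = 6

Answer: 5 3 6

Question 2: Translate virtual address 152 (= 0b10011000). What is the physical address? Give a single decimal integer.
vaddr = 152 = 0b10011000
Split: l1_idx=4, l2_idx=3, offset=0
L1[4] = 0
L2[0][3] = 11
paddr = 11 * 8 + 0 = 88

Answer: 88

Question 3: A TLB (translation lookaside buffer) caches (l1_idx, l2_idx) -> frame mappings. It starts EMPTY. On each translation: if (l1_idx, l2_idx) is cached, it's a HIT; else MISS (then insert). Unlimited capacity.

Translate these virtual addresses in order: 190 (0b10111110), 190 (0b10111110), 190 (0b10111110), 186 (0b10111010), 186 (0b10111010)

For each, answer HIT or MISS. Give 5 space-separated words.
Answer: MISS HIT HIT HIT HIT

Derivation:
vaddr=190: (5,3) not in TLB -> MISS, insert
vaddr=190: (5,3) in TLB -> HIT
vaddr=190: (5,3) in TLB -> HIT
vaddr=186: (5,3) in TLB -> HIT
vaddr=186: (5,3) in TLB -> HIT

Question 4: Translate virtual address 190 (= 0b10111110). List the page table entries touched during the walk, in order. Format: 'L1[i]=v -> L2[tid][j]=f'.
Answer: L1[5]=1 -> L2[1][3]=66

Derivation:
vaddr = 190 = 0b10111110
Split: l1_idx=5, l2_idx=3, offset=6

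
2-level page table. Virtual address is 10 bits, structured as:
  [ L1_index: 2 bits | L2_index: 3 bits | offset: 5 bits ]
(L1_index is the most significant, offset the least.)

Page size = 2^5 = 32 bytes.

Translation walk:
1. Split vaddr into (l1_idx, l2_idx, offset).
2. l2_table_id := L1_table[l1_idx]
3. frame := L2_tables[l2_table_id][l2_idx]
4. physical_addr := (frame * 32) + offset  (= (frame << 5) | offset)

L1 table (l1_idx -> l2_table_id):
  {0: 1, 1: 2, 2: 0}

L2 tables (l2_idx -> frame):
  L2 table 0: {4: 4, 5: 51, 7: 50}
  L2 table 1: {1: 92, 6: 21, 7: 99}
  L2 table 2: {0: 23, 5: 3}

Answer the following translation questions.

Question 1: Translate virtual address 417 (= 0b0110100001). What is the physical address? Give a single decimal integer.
vaddr = 417 = 0b0110100001
Split: l1_idx=1, l2_idx=5, offset=1
L1[1] = 2
L2[2][5] = 3
paddr = 3 * 32 + 1 = 97

Answer: 97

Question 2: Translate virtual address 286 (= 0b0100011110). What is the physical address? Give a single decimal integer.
vaddr = 286 = 0b0100011110
Split: l1_idx=1, l2_idx=0, offset=30
L1[1] = 2
L2[2][0] = 23
paddr = 23 * 32 + 30 = 766

Answer: 766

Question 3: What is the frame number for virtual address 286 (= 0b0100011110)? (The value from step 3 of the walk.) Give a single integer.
vaddr = 286: l1_idx=1, l2_idx=0
L1[1] = 2; L2[2][0] = 23

Answer: 23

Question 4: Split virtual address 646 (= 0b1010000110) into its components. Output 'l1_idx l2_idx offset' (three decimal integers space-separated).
vaddr = 646 = 0b1010000110
  top 2 bits -> l1_idx = 2
  next 3 bits -> l2_idx = 4
  bottom 5 bits -> offset = 6

Answer: 2 4 6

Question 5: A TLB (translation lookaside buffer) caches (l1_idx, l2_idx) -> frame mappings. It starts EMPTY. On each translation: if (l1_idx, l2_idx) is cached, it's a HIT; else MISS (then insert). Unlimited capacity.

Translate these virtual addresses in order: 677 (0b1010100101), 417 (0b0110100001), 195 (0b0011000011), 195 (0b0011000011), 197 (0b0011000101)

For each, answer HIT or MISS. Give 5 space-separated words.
vaddr=677: (2,5) not in TLB -> MISS, insert
vaddr=417: (1,5) not in TLB -> MISS, insert
vaddr=195: (0,6) not in TLB -> MISS, insert
vaddr=195: (0,6) in TLB -> HIT
vaddr=197: (0,6) in TLB -> HIT

Answer: MISS MISS MISS HIT HIT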